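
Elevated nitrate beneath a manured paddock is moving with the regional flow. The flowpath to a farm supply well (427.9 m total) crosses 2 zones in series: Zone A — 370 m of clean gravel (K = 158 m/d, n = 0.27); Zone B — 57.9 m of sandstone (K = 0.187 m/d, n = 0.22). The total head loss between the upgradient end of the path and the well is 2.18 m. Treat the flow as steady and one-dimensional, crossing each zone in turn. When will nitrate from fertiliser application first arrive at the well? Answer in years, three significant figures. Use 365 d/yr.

Steady 1-D flow in series ⇒ the Darcy flux q is identical in every zone and the zone head losses add (resistances L/K in series).
Σ(L/K) = 370/158 + 57.9/0.187 = 2.342 + 309.6 = 312.0 d
q = ΔH / Σ(L/K) = 2.18 / 312.0 = 0.006988 m/d (same in every zone)
Zone A: v = q/n = 0.006988/0.27 = 0.02588 m/d → t_A = 370/0.02588 = 14300 d
Zone B: v = q/n = 0.006988/0.22 = 0.03176 m/d → t_B = 57.9/0.03176 = 1823 d
Total t = 14300 + 1823 = 16120 d
   = 16120 / 365 = 44.2 yr

44.2 years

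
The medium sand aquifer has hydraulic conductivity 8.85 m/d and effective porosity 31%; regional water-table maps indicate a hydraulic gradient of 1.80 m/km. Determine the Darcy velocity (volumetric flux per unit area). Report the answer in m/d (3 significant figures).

0.0159 m/d

q = Ki = 8.85 × 0.0018 = 0.01593 m/d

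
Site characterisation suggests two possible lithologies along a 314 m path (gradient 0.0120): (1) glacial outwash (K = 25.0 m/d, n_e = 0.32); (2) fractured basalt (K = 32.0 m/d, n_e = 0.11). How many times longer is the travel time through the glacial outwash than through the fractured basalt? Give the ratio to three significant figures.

Unit 1 (glacial outwash): v = 25.0×0.012/0.32 = 0.9375 m/d, t = 314/0.9375 = 334.9 d
Unit 2 (fractured basalt): v = 32.0×0.012/0.11 = 3.491 m/d, t = 314/3.491 = 89.95 d
t(glacial outwash) / t(fractured basalt) = 334.9/89.95 = 3.72

3.72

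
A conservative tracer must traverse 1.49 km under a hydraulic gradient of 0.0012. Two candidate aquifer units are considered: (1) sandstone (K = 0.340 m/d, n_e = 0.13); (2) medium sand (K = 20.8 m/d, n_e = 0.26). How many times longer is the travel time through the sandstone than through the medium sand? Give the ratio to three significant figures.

30.6

Unit 1 (sandstone): v = 0.340×0.0012/0.13 = 0.003138 m/d, t = 1490/0.003138 = 474800 d
Unit 2 (medium sand): v = 20.8×0.0012/0.26 = 0.09600 m/d, t = 1490/0.09600 = 15520 d
t(sandstone) / t(medium sand) = 474800/15520 = 30.6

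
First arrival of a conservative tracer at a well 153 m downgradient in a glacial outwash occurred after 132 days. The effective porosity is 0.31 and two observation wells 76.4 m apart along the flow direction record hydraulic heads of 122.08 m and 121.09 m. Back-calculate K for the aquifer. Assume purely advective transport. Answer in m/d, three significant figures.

Hydraulic gradient i = (122.08 − 121.09) / 76.4 = 0.99 / 76.4 = 0.01296
v = L / t = 153 / 132 = 1.159 m/d
K = v · n / i = 1.159 × 0.31 / 0.01296 = 27.7 m/d

27.7 m/d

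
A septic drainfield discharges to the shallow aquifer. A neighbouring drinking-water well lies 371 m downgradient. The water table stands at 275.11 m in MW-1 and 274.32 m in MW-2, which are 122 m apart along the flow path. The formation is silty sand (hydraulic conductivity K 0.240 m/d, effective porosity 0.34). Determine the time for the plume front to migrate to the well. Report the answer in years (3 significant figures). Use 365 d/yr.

Hydraulic gradient i = (275.11 − 274.32) / 122 = 0.79 / 122 = 0.006475
Darcy flux q = K·i = 0.240 × 0.006475 = 0.001554 m/d
v_s = q/n_e = 0.001554/0.34 = 0.004571 m/d
t = L / v = 371 / 0.004571 = 81170 d
   = 81170 / 365 = 222 yr

222 years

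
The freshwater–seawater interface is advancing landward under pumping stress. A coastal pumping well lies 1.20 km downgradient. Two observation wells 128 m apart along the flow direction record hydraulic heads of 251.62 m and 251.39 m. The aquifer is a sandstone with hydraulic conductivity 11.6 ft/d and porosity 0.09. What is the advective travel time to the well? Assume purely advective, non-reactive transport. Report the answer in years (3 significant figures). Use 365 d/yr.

Hydraulic gradient i = (251.62 − 251.39) / 128 = 0.23 / 128 = 0.001797
K = 11.6 ft/d × 0.3048 = 3.536 m/d
q = Ki = 3.536 × 0.001797 = 0.006353 m/d
Average linear velocity = 0.006353 / 0.09 = 0.07059 m/d
L = 1.20 km = 1200 m
t = L / v = 1200 / 0.07059 = 17000 d
   = 17000 / 365 = 46.6 yr

46.6 years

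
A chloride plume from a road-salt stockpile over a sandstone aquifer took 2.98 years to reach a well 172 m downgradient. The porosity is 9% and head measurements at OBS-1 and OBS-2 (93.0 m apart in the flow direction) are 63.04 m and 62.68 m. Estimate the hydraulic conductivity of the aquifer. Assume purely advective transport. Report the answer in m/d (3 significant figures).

Hydraulic gradient i = (63.04 − 62.68) / 93.0 = 0.36 / 93.0 = 0.003871
t = 2.98 years = 1088 d
v = L / t = 172 / 1088 = 0.1581 m/d
K = v · n / i = 0.1581 × 0.09 / 0.003871 = 3.68 m/d

3.68 m/d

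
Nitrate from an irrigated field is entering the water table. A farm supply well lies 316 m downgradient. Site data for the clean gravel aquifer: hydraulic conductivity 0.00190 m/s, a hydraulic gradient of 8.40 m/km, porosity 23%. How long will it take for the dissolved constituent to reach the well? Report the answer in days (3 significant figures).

K = 0.00190 m/s × 86400 s/d = 164.2 m/d
Specific discharge q = 164.2 × 0.0084 = 1.379 m/d
v_s = q/n_e = 1.379/0.23 = 5.995 m/d
t = L / v = 316 / 5.995 = 52.71 d

52.7 days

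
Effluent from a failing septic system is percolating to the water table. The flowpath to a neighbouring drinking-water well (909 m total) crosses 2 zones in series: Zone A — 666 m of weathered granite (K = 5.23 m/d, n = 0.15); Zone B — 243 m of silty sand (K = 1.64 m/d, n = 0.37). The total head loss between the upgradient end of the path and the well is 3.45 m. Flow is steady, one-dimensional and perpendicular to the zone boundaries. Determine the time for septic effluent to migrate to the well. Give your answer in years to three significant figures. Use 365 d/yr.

41.5 years

Steady 1-D flow in series ⇒ the Darcy flux q is identical in every zone and the zone head losses add (resistances L/K in series).
Σ(L/K) = 666/5.23 + 243/1.64 = 127.3 + 148.2 = 275.5 d
q = ΔH / Σ(L/K) = 3.45 / 275.5 = 0.01252 m/d (same in every zone)
Zone A: v = q/n = 0.01252/0.15 = 0.08348 m/d → t_A = 666/0.08348 = 7978 d
Zone B: v = q/n = 0.01252/0.37 = 0.03384 m/d → t_B = 243/0.03384 = 7180 d
Total t = 7978 + 7180 = 15160 d
   = 15160 / 365 = 41.5 yr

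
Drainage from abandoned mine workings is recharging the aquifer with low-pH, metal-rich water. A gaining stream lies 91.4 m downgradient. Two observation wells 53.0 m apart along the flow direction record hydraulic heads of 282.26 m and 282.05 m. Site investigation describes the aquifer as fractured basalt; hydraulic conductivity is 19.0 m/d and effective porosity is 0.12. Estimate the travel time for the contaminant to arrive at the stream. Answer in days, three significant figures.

146 days

Hydraulic gradient i = (282.26 − 282.05) / 53.0 = 0.21 / 53.0 = 0.003962
q = Ki = 19.0 × 0.003962 = 0.07528 m/d
Average linear velocity = 0.07528 / 0.12 = 0.6274 m/d
t = L / v = 91.4 / 0.6274 = 145.7 d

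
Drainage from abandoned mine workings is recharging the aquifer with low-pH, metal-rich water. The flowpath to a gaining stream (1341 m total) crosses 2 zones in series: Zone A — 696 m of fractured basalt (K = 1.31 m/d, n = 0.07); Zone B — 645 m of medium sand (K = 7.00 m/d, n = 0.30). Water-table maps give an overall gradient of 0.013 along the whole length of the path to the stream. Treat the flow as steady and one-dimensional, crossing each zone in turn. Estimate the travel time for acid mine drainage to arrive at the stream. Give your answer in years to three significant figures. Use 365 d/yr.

For zones in series the flux q is common to all zones; the equivalent conductivity is the harmonic (thickness-weighted) mean, K_eq = L_total / Σ(L_j/K_j).
Σ(L/K) = 696/1.31 + 645/7.00 = 531.3 + 92.14 = 623.4 d
K_eq = L_total / Σ(L/K) = 1341 / 623.4 = 2.151 m/d
q = K_eq · i = 2.151 × 0.013 = 0.02796 m/d (same in every zone)
Zone A: v = q/n = 0.02796/0.07 = 0.3995 m/d → t_A = 696/0.3995 = 1742 d
Zone B: v = q/n = 0.02796/0.30 = 0.09321 m/d → t_B = 645/0.09321 = 6920 d
Total t = 1742 + 6920 = 8662 d
   = 8662 / 365 = 23.7 yr

23.7 years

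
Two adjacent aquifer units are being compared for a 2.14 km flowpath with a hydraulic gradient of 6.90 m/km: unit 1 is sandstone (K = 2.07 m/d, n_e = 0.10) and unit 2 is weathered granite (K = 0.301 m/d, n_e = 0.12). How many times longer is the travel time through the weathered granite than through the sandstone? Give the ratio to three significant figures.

Unit 1 (sandstone): v = 2.07×0.0069/0.10 = 0.1428 m/d, t = 2140/0.1428 = 14980 d
Unit 2 (weathered granite): v = 0.301×0.0069/0.12 = 0.01731 m/d, t = 2140/0.01731 = 123600 d
t(weathered granite) / t(sandstone) = 123600/14980 = 8.25

8.25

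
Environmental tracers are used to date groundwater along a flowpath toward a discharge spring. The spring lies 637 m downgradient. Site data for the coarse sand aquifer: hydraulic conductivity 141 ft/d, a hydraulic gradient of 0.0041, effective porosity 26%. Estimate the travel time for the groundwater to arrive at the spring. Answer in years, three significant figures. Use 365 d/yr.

2.58 years

K = 141 ft/d × 0.3048 = 42.98 m/d
Specific discharge q = 42.98 × 0.0041 = 0.1762 m/d
Average linear velocity = 0.1762 / 0.26 = 0.6777 m/d
t = L / v = 637 / 0.6777 = 939.9 d
   = 939.9 / 365 = 2.58 yr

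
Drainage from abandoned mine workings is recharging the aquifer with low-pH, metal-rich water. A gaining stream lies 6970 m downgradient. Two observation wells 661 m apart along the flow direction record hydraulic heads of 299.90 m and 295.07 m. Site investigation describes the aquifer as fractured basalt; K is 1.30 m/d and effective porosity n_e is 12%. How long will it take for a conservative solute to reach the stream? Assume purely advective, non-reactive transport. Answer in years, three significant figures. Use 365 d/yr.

Hydraulic gradient i = (299.90 − 295.07) / 661 = 4.83 / 661 = 0.007307
Specific discharge q = 1.30 × 0.007307 = 0.009499 m/d
Seepage velocity v = q / n = 0.009499 / 0.12 = 0.07916 m/d
t = L / v = 6970 / 0.07916 = 88050 d
   = 88050 / 365 = 241 yr

241 years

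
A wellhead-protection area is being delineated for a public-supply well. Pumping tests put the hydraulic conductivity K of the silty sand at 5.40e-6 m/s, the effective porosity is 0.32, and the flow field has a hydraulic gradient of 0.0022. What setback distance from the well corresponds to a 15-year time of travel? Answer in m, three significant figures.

17.6 m

K = 5.40e-6 m/s × 86400 s/d = 0.4666 m/d
Specific discharge q = 0.4666 × 0.0022 = 0.001026 m/d
Average linear velocity = 0.001026 / 0.32 = 0.003208 m/d
T = 15 yr × 365 = 5475 d
L = v × T = 0.003208 × 5475 = 17.56 m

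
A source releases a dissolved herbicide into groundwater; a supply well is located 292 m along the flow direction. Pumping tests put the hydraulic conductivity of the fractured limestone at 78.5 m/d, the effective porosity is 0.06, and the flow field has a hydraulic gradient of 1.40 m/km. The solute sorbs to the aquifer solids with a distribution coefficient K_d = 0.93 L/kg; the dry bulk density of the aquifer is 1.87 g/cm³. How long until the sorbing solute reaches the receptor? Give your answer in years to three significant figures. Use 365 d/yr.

Darcy flux q = K·i = 78.5 × 0.0014 = 0.1099 m/d
v = Ki/n = 78.5·0.0014/0.06 = 1.832 m/d
Retardation R = 1 + ρ_b·K_d/n = 1 + 1.87×0.93/0.06 = 29.99
Contaminant velocity v_c = v/R = 1.832/29.99 = 0.06109 m/d
t = L/v_c = 292/0.06109 = 4780 d
   = 4780/365 = 13.1 yr

13.1 years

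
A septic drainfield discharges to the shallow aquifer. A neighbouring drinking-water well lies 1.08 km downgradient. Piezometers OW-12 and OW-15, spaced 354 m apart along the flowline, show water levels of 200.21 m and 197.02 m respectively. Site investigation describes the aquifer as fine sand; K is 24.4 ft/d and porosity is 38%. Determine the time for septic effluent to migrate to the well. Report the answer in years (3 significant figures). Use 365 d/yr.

16.8 years

Hydraulic gradient i = (200.21 − 197.02) / 354 = 3.19 / 354 = 0.009011
K = 24.4 ft/d × 0.3048 = 7.437 m/d
q = Ki = 7.437 × 0.009011 = 0.06702 m/d
v_s = q/n_e = 0.06702/0.38 = 0.1764 m/d
L = 1.08 km = 1080 m
t = L / v = 1080 / 0.1764 = 6124 d
   = 6124 / 365 = 16.8 yr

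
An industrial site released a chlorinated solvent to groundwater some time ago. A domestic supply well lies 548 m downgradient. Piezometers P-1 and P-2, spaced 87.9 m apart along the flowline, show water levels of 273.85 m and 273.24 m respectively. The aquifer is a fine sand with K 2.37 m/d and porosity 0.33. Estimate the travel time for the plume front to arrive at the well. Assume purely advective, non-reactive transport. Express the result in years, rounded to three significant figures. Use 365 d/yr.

30.1 years

Hydraulic gradient i = (273.85 − 273.24) / 87.9 = 0.61 / 87.9 = 0.006940
Darcy flux q = K·i = 2.37 × 0.006940 = 0.01645 m/d
v = Ki/n = 2.37·0.006940/0.33 = 0.04984 m/d
t = L / v = 548 / 0.04984 = 11000 d
   = 11000 / 365 = 30.1 yr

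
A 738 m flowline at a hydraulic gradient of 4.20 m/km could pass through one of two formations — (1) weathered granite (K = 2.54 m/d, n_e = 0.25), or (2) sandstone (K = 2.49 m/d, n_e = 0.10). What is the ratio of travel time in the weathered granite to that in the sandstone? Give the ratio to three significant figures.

Unit 1 (weathered granite): v = 2.54×0.0042/0.25 = 0.04267 m/d, t = 738/0.04267 = 17290 d
Unit 2 (sandstone): v = 2.49×0.0042/0.10 = 0.1046 m/d, t = 738/0.1046 = 7057 d
t(weathered granite) / t(sandstone) = 17290/7057 = 2.45

2.45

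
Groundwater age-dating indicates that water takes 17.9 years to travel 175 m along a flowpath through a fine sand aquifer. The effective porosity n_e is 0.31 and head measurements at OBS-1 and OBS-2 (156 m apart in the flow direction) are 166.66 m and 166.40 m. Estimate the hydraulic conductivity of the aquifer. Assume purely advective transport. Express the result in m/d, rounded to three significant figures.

Hydraulic gradient i = (166.66 − 166.40) / 156 = 0.26 / 156 = 0.001667
t = 17.9 years = 6533 d
v = L / t = 175 / 6533 = 0.02679 m/d
K = v · n / i = 0.02679 × 0.31 / 0.001667 = 4.98 m/d

4.98 m/d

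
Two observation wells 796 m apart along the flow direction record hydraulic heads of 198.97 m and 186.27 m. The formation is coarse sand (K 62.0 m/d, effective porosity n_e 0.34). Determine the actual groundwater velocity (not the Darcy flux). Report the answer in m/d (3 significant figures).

Hydraulic gradient i = (198.97 − 186.27) / 796 = 12.70 / 796 = 0.01595
q = Ki = 62.0 × 0.01595 = 0.9892 m/d
Seepage velocity v = q / n = 0.9892 / 0.34 = 2.909 m/d

2.91 m/d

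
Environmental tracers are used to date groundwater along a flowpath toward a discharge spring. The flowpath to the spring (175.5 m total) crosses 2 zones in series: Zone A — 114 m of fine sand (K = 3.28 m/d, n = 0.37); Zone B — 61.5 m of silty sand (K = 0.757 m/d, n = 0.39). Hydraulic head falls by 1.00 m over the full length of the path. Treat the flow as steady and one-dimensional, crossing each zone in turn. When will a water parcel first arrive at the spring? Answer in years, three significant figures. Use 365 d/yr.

Steady 1-D flow in series ⇒ the Darcy flux q is identical in every zone and the zone head losses add (resistances L/K in series).
Σ(L/K) = 114/3.28 + 61.5/0.757 = 34.76 + 81.24 = 116.0 d
q = ΔH / Σ(L/K) = 1.00 / 116.0 = 0.008621 m/d (same in every zone)
Zone A: v = q/n = 0.008621/0.37 = 0.02330 m/d → t_A = 114/0.02330 = 4893 d
Zone B: v = q/n = 0.008621/0.39 = 0.02210 m/d → t_B = 61.5/0.02210 = 2782 d
Total t = 4893 + 2782 = 7675 d
   = 7675 / 365 = 21.0 yr

21.0 years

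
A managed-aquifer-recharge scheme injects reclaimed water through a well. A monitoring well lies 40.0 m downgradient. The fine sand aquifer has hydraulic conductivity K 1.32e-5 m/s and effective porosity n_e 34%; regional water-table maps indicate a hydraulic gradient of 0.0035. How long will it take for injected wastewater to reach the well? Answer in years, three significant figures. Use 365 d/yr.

9.33 years

K = 1.32e-5 m/s × 86400 s/d = 1.140 m/d
Darcy flux q = K·i = 1.140 × 0.0035 = 0.003992 m/d
v = Ki/n = 1.140·0.0035/0.34 = 0.01174 m/d
t = L / v = 40.0 / 0.01174 = 3407 d
   = 3407 / 365 = 9.33 yr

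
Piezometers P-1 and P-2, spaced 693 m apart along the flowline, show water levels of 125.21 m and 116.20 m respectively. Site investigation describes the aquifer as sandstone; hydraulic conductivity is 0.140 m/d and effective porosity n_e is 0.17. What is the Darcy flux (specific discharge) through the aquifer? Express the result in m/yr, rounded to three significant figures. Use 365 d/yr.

0.664 m/yr

Hydraulic gradient i = (125.21 − 116.20) / 693 = 9.01 / 693 = 0.01300
Specific discharge q = 0.140 × 0.01300 = 0.001820 m/d
   = 0.001820 × 365 = 0.664 m/yr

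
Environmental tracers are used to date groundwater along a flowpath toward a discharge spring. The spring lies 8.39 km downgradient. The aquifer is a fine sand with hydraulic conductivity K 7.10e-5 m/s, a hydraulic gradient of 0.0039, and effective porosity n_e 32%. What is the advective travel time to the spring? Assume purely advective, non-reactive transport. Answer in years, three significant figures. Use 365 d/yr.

307 years

K = 7.10e-5 m/s × 86400 s/d = 6.134 m/d
q = Ki = 6.134 × 0.0039 = 0.02392 m/d
v = Ki/n = 6.134·0.0039/0.32 = 0.07476 m/d
L = 8.39 km = 8390 m
t = L / v = 8390 / 0.07476 = 112200 d
   = 112200 / 365 = 307 yr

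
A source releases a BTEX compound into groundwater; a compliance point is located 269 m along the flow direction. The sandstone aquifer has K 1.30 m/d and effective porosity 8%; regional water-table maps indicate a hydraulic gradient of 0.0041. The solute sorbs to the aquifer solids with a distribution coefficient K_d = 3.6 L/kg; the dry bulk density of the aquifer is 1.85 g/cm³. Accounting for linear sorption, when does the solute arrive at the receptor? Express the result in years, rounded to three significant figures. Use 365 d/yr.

Darcy flux q = K·i = 1.30 × 0.0041 = 0.005330 m/d
Seepage velocity v = q / n = 0.005330 / 0.08 = 0.06663 m/d
Retardation R = 1 + ρ_b·K_d/n = 1 + 1.85×3.6/0.08 = 84.25
Contaminant velocity v_c = v/R = 0.06663/84.25 = 7.908e-4 m/d
t = L/v_c = 269/7.908e-4 = 340200 d
   = 340200/365 = 932 yr

932 years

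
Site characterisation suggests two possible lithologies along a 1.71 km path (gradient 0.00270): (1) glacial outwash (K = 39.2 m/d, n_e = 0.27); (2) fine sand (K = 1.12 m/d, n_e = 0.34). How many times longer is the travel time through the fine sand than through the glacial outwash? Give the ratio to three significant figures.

44.1

Unit 1 (glacial outwash): v = 39.2×0.0027/0.27 = 0.3920 m/d, t = 1710/0.3920 = 4362 d
Unit 2 (fine sand): v = 1.12×0.0027/0.34 = 0.008894 m/d, t = 1710/0.008894 = 192300 d
t(fine sand) / t(glacial outwash) = 192300/4362 = 44.1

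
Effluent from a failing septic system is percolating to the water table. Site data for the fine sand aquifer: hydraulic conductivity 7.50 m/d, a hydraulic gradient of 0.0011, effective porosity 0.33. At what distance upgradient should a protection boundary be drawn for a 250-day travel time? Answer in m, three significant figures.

Darcy flux q = K·i = 7.50 × 0.0011 = 0.008250 m/d
Seepage velocity v = q / n = 0.008250 / 0.33 = 0.02500 m/d
L = v × T = 0.02500 × 250 = 6.250 m

6.25 m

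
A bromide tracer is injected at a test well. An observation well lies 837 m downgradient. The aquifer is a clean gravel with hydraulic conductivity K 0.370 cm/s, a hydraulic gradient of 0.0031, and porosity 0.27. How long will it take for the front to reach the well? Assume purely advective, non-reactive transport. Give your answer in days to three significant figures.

228 days

K = 0.370 cm/s × 864 = 319.7 m/d
Specific discharge q = 319.7 × 0.0031 = 0.9910 m/d
Average linear velocity = 0.9910 / 0.27 = 3.670 m/d
t = L / v = 837 / 3.670 = 228.0 d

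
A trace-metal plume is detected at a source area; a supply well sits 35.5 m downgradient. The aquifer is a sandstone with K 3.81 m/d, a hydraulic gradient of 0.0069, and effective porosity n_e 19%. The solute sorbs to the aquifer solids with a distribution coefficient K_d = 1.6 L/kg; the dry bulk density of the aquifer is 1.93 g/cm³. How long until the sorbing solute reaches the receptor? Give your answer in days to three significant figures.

4430 days

Darcy flux q = K·i = 3.81 × 0.0069 = 0.02629 m/d
Seepage velocity v = q / n = 0.02629 / 0.19 = 0.1384 m/d
Retardation R = 1 + ρ_b·K_d/n = 1 + 1.93×1.6/0.19 = 17.25
Contaminant velocity v_c = v/R = 0.1384/17.25 = 0.008020 m/d
t = L/v_c = 35.5/0.008020 = 4427 d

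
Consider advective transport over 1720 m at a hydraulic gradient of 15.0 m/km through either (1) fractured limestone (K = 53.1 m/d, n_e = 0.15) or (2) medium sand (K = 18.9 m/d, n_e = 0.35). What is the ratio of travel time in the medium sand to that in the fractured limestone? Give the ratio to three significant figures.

6.56

Unit 1 (fractured limestone): v = 53.1×0.015/0.15 = 5.310 m/d, t = 1720/5.310 = 323.9 d
Unit 2 (medium sand): v = 18.9×0.015/0.35 = 0.8100 m/d, t = 1720/0.8100 = 2123 d
t(medium sand) / t(fractured limestone) = 2123/323.9 = 6.56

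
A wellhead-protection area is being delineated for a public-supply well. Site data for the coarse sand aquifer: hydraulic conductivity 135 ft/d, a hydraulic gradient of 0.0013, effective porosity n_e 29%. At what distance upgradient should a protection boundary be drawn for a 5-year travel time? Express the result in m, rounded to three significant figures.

K = 135 ft/d × 0.3048 = 41.15 m/d
q = Ki = 41.15 × 0.0013 = 0.05349 m/d
Seepage velocity v = q / n = 0.05349 / 0.29 = 0.1845 m/d
T = 5 yr × 365 = 1825 d
L = v × T = 0.1845 × 1825 = 336.6 m

337 m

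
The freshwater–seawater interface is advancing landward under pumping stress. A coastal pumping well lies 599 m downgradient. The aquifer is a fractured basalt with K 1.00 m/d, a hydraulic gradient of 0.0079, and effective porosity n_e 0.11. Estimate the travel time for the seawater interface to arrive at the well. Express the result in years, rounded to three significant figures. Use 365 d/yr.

22.9 years

q = Ki = 1.00 × 0.0079 = 0.007900 m/d
v_s = q/n_e = 0.007900/0.11 = 0.07182 m/d
t = L / v = 599 / 0.07182 = 8341 d
   = 8341 / 365 = 22.9 yr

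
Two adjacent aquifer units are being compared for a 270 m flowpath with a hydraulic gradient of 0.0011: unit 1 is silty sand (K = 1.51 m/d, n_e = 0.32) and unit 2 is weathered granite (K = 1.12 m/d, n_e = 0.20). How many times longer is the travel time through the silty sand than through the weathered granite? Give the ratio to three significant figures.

1.19

Unit 1 (silty sand): v = 1.51×0.0011/0.32 = 0.005191 m/d, t = 270/0.005191 = 52020 d
Unit 2 (weathered granite): v = 1.12×0.0011/0.20 = 0.006160 m/d, t = 270/0.006160 = 43830 d
t(silty sand) / t(weathered granite) = 52020/43830 = 1.19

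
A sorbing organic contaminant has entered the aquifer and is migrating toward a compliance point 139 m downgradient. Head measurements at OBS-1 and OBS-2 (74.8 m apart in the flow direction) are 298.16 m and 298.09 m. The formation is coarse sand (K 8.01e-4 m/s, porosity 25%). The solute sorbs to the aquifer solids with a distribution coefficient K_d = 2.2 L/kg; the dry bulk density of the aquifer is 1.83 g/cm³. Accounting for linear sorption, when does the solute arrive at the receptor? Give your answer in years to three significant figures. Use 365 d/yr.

25.1 years

Hydraulic gradient i = (298.16 − 298.09) / 74.8 = 0.07 / 74.8 = 9.358e-4
K = 8.01e-4 m/s × 86400 s/d = 69.21 m/d
Darcy flux q = K·i = 69.21 × 9.358e-4 = 0.06477 m/d
v_s = q/n_e = 0.06477/0.25 = 0.2591 m/d
Retardation R = 1 + ρ_b·K_d/n = 1 + 1.83×2.2/0.25 = 17.10
Contaminant velocity v_c = v/R = 0.2591/17.10 = 0.01515 m/d
t = L/v_c = 139/0.01515 = 9177 d
   = 9177/365 = 25.1 yr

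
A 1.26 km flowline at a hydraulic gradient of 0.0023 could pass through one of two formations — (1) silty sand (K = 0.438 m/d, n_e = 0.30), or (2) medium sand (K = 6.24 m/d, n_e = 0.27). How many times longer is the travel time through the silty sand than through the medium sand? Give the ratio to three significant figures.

Unit 1 (silty sand): v = 0.438×0.0023/0.30 = 0.003358 m/d, t = 1260/0.003358 = 375200 d
Unit 2 (medium sand): v = 6.24×0.0023/0.27 = 0.05316 m/d, t = 1260/0.05316 = 23700 d
t(silty sand) / t(medium sand) = 375200/23700 = 15.8

15.8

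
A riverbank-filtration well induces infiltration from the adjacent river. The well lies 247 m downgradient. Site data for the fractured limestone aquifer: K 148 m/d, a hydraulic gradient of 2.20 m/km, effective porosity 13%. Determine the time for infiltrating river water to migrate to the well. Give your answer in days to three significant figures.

98.6 days

Darcy flux q = K·i = 148 × 0.0022 = 0.3256 m/d
v = Ki/n = 148·0.0022/0.13 = 2.505 m/d
t = L / v = 247 / 2.505 = 98.62 d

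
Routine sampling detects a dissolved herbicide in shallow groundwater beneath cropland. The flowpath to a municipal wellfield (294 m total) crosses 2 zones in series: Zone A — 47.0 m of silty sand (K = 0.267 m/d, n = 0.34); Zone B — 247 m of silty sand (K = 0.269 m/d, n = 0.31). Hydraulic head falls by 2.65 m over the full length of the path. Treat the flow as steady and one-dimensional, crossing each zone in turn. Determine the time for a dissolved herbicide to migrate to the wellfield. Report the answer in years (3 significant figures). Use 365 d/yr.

105 years

Steady 1-D flow in series ⇒ the Darcy flux q is identical in every zone and the zone head losses add (resistances L/K in series).
Σ(L/K) = 47.0/0.267 + 247/0.269 = 176.0 + 918.2 = 1094 d
q = ΔH / Σ(L/K) = 2.65 / 1094 = 0.002422 m/d (same in every zone)
Zone A: v = q/n = 0.002422/0.34 = 0.007123 m/d → t_A = 47.0/0.007123 = 6599 d
Zone B: v = q/n = 0.002422/0.31 = 0.007812 m/d → t_B = 247/0.007812 = 31620 d
Total t = 6599 + 31620 = 38220 d
   = 38220 / 365 = 105 yr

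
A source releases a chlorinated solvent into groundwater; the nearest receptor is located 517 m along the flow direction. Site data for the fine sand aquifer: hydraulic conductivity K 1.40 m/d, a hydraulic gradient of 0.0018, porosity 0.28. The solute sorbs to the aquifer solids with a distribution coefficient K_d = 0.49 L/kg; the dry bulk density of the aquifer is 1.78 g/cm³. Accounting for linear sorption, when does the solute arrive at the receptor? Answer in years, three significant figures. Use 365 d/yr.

648 years

Specific discharge q = 1.40 × 0.0018 = 0.002520 m/d
Average linear velocity = 0.002520 / 0.28 = 0.009000 m/d
Retardation R = 1 + ρ_b·K_d/n = 1 + 1.78×0.49/0.28 = 4.115
Contaminant velocity v_c = v/R = 0.009000/4.115 = 0.002187 m/d
t = L/v_c = 517/0.002187 = 236400 d
   = 236400/365 = 648 yr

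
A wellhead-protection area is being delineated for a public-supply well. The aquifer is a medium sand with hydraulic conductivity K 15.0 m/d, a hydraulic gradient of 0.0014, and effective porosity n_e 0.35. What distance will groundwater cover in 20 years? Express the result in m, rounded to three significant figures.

438 m

q = Ki = 15.0 × 0.0014 = 0.02100 m/d
v_s = q/n_e = 0.02100/0.35 = 0.06000 m/d
T = 20 yr × 365 = 7300 d
L = v × T = 0.06000 × 7300 = 438.0 m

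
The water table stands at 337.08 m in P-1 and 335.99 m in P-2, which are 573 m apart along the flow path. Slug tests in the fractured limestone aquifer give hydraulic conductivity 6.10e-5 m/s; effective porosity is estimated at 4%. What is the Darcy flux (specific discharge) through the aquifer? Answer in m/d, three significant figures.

Hydraulic gradient i = (337.08 − 335.99) / 573 = 1.09 / 573 = 0.001902
K = 6.10e-5 m/s × 86400 s/d = 5.270 m/d
q = Ki = 5.270 × 0.001902 = 0.01003 m/d

0.0100 m/d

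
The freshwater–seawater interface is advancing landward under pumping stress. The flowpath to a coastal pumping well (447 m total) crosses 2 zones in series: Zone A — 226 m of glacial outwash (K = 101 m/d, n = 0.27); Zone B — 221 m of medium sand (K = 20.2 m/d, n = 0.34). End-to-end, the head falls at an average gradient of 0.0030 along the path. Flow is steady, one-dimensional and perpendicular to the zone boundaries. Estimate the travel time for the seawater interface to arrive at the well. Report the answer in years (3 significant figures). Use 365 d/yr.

Steady 1-D flow in series ⇒ the Darcy flux q is identical in every zone and the zone head losses add (resistances L/K in series).
Σ(L/K) = 226/101 + 221/20.2 = 2.238 + 10.94 = 13.18 d
K_eq = L_total / Σ(L/K) = 447 / 13.18 = 33.92 m/d
q = K_eq · i = 33.92 × 0.0030 = 0.1018 m/d (same in every zone)
Zone A: v = q/n = 0.1018/0.27 = 0.3769 m/d → t_A = 226/0.3769 = 599.7 d
Zone B: v = q/n = 0.1018/0.34 = 0.2993 m/d → t_B = 221/0.2993 = 738.4 d
Total t = 599.7 + 738.4 = 1338 d
   = 1338 / 365 = 3.67 yr

3.67 years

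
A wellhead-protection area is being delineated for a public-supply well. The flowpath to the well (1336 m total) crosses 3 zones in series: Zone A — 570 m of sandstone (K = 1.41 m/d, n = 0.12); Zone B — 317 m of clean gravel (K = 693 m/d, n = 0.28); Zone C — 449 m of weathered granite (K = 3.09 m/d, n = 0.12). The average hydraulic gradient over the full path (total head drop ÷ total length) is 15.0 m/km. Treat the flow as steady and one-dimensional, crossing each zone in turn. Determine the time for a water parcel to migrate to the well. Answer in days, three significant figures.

5790 days

For zones in series the flux q is common to all zones; the equivalent conductivity is the harmonic (thickness-weighted) mean, K_eq = L_total / Σ(L_j/K_j).
Σ(L/K) = 570/1.41 + 317/693 + 449/3.09 = 404.3 + 0.4574 + 145.3 = 550.0 d
K_eq = L_total / Σ(L/K) = 1336 / 550.0 = 2.429 m/d
q = K_eq · i = 2.429 × 0.015 = 0.03644 m/d (same in every zone)
Zone A: v = q/n = 0.03644/0.12 = 0.3036 m/d → t_A = 570/0.3036 = 1877 d
Zone B: v = q/n = 0.03644/0.28 = 0.1301 m/d → t_B = 317/0.1301 = 2436 d
Zone C: v = q/n = 0.03644/0.12 = 0.3036 m/d → t_C = 449/0.3036 = 1479 d
Total t = 1877 + 2436 + 1479 = 5792 d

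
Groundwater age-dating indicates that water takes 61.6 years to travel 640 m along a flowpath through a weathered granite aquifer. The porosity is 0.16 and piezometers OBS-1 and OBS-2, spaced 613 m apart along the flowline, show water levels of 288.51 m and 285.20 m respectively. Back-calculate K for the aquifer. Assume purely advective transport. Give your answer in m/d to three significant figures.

0.843 m/d

Hydraulic gradient i = (288.51 − 285.20) / 613 = 3.31 / 613 = 0.005400
t = 61.6 years = 22480 d
v = L / t = 640 / 22480 = 0.02846 m/d
K = v · n / i = 0.02846 × 0.16 / 0.005400 = 0.843 m/d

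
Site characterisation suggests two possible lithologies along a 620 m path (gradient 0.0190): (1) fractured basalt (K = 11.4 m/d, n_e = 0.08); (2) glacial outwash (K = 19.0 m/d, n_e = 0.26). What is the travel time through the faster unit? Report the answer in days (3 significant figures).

Unit 1 (fractured basalt): v = 11.4×0.019/0.08 = 2.708 m/d, t = 620/2.708 = 229.0 d
Unit 2 (glacial outwash): v = 19.0×0.019/0.26 = 1.388 m/d, t = 620/1.388 = 446.5 d
Faster unit: t = 229 d

229 days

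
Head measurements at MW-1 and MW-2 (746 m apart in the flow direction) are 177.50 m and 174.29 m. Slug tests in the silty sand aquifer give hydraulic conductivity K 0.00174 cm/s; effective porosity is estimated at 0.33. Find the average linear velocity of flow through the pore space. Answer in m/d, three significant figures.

0.0196 m/d

Hydraulic gradient i = (177.50 − 174.29) / 746 = 3.21 / 746 = 0.004303
K = 0.00174 cm/s × 864 = 1.503 m/d
q = Ki = 1.503 × 0.004303 = 0.006469 m/d
Average linear velocity = 0.006469 / 0.33 = 0.01960 m/d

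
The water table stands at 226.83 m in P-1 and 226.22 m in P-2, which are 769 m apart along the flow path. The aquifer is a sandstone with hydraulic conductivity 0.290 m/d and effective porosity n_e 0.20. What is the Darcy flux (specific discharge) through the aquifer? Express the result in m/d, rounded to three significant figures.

Hydraulic gradient i = (226.83 − 226.22) / 769 = 0.61 / 769 = 7.932e-4
Specific discharge q = 0.290 × 7.932e-4 = 2.300e-4 m/d

2.30e-4 m/d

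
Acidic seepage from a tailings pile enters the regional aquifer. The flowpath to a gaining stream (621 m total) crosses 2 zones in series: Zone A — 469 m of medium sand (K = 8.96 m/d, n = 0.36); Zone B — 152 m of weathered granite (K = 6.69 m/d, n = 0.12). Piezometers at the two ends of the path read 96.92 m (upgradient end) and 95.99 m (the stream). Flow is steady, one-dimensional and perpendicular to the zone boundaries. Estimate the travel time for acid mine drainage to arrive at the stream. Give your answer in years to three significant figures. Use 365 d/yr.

41.4 years

Total head drop ΔH = 96.92 − 95.99 = 0.93 m
Continuity: the same q passes through each zone, so ΔH = q·Σ(L_j/K_j) — the zones act as resistances in series.
Σ(L/K) = 469/8.96 + 152/6.69 = 52.34 + 22.72 = 75.06 d
q = ΔH / Σ(L/K) = 0.93 / 75.06 = 0.01239 m/d (same in every zone)
Zone A: v = q/n = 0.01239/0.36 = 0.03441 m/d → t_A = 469/0.03441 = 13630 d
Zone B: v = q/n = 0.01239/0.12 = 0.1032 m/d → t_B = 152/0.1032 = 1472 d
Total t = 13630 + 1472 = 15100 d
   = 15100 / 365 = 41.4 yr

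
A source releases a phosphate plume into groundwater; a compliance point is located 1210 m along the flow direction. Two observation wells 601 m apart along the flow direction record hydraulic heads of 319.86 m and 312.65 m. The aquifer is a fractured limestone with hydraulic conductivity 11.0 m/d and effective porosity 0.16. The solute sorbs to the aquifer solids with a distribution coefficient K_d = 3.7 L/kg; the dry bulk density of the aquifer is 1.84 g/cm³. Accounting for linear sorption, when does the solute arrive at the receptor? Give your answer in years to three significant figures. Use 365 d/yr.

175 years

Hydraulic gradient i = (319.86 − 312.65) / 601 = 7.21 / 601 = 0.01200
q = Ki = 11.0 × 0.01200 = 0.1320 m/d
Seepage velocity v = q / n = 0.1320 / 0.16 = 0.8248 m/d
Retardation R = 1 + ρ_b·K_d/n = 1 + 1.84×3.7/0.16 = 43.55
Contaminant velocity v_c = v/R = 0.8248/43.55 = 0.01894 m/d
t = L/v_c = 1210/0.01894 = 63890 d
   = 63890/365 = 175 yr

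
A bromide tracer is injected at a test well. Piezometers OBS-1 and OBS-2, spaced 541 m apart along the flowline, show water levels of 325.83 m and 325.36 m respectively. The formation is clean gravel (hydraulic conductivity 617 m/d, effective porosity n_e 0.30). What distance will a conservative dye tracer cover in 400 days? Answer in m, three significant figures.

Hydraulic gradient i = (325.83 − 325.36) / 541 = 0.47 / 541 = 8.688e-4
Darcy flux q = K·i = 617 × 8.688e-4 = 0.5360 m/d
v = Ki/n = 617·8.688e-4/0.30 = 1.787 m/d
L = v × T = 1.787 × 400 = 714.7 m

715 m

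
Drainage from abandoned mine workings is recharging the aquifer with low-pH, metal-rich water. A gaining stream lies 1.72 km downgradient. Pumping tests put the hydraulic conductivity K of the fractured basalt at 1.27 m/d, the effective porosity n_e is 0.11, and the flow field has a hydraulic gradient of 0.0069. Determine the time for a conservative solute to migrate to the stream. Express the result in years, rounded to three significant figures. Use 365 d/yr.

Specific discharge q = 1.27 × 0.0069 = 0.008763 m/d
v_s = q/n_e = 0.008763/0.11 = 0.07966 m/d
L = 1.72 km = 1720 m
t = L / v = 1720 / 0.07966 = 21590 d
   = 21590 / 365 = 59.2 yr

59.2 years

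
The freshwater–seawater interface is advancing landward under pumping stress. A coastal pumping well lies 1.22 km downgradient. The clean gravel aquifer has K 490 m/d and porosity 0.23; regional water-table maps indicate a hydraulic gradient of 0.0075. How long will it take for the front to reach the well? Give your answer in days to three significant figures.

Darcy flux q = K·i = 490 × 0.0075 = 3.675 m/d
v = Ki/n = 490·0.0075/0.23 = 15.98 m/d
L = 1.22 km = 1220 m
t = L / v = 1220 / 15.98 = 76.35 d

76.4 days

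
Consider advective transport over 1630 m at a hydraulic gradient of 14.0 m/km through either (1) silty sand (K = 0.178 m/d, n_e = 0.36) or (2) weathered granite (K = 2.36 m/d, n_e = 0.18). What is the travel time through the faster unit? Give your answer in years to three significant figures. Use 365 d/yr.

Unit 1 (silty sand): v = 0.178×0.014/0.36 = 0.006922 m/d, t = 1630/0.006922 = 235500 d
Unit 2 (weathered granite): v = 2.36×0.014/0.18 = 0.1836 m/d, t = 1630/0.1836 = 8880 d
Faster: 8880 d / 365 = 24.3 yr

24.3 years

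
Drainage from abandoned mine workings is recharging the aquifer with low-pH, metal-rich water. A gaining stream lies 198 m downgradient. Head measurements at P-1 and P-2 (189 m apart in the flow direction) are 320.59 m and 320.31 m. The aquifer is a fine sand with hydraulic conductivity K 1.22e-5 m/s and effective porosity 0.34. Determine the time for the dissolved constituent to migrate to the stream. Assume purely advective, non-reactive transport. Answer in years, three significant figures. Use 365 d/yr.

118 years

Hydraulic gradient i = (320.59 − 320.31) / 189 = 0.28 / 189 = 0.001481
K = 1.22e-5 m/s × 86400 s/d = 1.054 m/d
q = Ki = 1.054 × 0.001481 = 0.001562 m/d
v_s = q/n_e = 0.001562/0.34 = 0.004593 m/d
t = L / v = 198 / 0.004593 = 43110 d
   = 43110 / 365 = 118 yr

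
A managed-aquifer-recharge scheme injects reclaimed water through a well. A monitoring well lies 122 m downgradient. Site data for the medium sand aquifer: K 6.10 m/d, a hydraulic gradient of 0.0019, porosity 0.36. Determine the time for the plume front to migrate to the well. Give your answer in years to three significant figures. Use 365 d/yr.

Darcy flux q = K·i = 6.10 × 0.0019 = 0.01159 m/d
v_s = q/n_e = 0.01159/0.36 = 0.03219 m/d
t = L / v = 122 / 0.03219 = 3789 d
   = 3789 / 365 = 10.4 yr

10.4 years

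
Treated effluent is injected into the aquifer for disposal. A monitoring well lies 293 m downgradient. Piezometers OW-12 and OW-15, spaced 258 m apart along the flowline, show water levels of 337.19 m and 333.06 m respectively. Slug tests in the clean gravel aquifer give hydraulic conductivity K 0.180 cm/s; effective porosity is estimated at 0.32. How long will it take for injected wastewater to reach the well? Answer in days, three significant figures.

37.7 days

Hydraulic gradient i = (337.19 − 333.06) / 258 = 4.13 / 258 = 0.01601
K = 0.180 cm/s × 864 = 155.5 m/d
Darcy flux q = K·i = 155.5 × 0.01601 = 2.490 m/d
v_s = q/n_e = 2.490/0.32 = 7.780 m/d
t = L / v = 293 / 7.780 = 37.66 d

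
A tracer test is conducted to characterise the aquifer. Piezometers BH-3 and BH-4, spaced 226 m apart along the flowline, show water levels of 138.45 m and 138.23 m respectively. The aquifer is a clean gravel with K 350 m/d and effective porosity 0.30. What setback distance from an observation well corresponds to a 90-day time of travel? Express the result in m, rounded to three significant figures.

Hydraulic gradient i = (138.45 − 138.23) / 226 = 0.22 / 226 = 9.735e-4
Darcy flux q = K·i = 350 × 9.735e-4 = 0.3407 m/d
v = Ki/n = 350·9.735e-4/0.30 = 1.136 m/d
L = v × T = 1.136 × 90 = 102.2 m

102 m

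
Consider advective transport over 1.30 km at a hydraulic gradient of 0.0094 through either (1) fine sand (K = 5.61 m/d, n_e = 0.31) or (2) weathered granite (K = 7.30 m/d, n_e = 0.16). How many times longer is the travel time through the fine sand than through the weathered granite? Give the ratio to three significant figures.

Unit 1 (fine sand): v = 5.61×0.0094/0.31 = 0.1701 m/d, t = 1300/0.1701 = 7642 d
Unit 2 (weathered granite): v = 7.30×0.0094/0.16 = 0.4289 m/d, t = 1300/0.4289 = 3031 d
t(fine sand) / t(weathered granite) = 7642/3031 = 2.52

2.52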